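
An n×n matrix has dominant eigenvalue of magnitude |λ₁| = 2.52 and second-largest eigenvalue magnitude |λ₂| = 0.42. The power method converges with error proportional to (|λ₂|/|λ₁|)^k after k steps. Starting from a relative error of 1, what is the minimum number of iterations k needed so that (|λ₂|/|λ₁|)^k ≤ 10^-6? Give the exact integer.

|λ₂/λ₁| = 0.42/2.52 = 0.16667
Need k ≥ ln(10^-6) / ln(0.16667) = -13.8155 / -1.7918 ≈ 7.711
Smallest integer k satisfying the bound: 8

8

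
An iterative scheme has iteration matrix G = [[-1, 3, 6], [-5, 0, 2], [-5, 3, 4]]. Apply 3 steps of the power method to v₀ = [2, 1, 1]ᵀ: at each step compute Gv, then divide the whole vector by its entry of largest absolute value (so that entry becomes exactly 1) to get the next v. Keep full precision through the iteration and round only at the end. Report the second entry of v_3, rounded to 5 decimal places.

-0.20600

Gv0 = (7.000000, -8.000000, -3.000000); divide by -8.000000 → v1 = (-0.875000, 1.000000, 0.375000)
Gv1 = (6.125000, 5.125000, 8.875000); divide by 8.875000 → v2 = (0.690141, 0.577465, 1.000000)
Gv2 = (7.042254, -1.450704, 2.281690); divide by 7.042254 → v3 = (1.000000, -0.206000, 0.324000)
Requested entry of v3: 103/-500 = -0.20600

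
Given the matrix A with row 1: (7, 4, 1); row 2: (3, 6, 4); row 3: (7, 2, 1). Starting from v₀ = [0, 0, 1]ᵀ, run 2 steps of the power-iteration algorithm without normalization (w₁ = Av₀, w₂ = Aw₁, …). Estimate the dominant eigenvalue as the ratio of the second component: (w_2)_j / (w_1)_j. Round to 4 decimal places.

w1 = Av₀ = (1, 4, 1)
w2 = Aw1 = (24, 31, 16)
Ratio at component: 31 / 4 = 7.7500

7.7500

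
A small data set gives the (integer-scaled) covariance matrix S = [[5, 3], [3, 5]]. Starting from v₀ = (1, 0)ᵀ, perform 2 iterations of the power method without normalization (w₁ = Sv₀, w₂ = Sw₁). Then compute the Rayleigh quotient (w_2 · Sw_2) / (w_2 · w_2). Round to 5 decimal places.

w1 = Sv₀ = (5·1 + 3·0; 3·1 + 5·0) = (5, 3)
w2 = Sw1 = (5·5 + 3·3; 3·5 + 5·3) = (34, 30)
Sw2 = (260, 252)
w2·Sw2 = 34·260 + 30·252 = 16400; w2·w2 = 34·34 + 30·30 = 2056
λ ≈ 16400/2056 = 7.97665

λ ≈ 7.97665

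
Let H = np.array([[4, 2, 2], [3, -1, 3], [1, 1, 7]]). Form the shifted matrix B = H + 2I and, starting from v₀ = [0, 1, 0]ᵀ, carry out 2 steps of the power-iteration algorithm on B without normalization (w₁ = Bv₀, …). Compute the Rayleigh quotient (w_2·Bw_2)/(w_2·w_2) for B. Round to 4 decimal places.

9.5760

B = H + 2I has rows (6, 2, 2); (3, 1, 3); (1, 1, 9)
w1 = Bv₀ = (6·0 + 2·1 + 2·0; 3·0 + 1·1 + 3·0; 1·0 + 1·1 + 9·0) = (2, 1, 1)
w2 = Bw1 = (6·2 + 2·1 + 2·1; 3·2 + 1·1 + 3·1; 1·2 + 1·1 + 9·1) = (16, 10, 12)
Bw2 = (140, 94, 134)
w2·Bw2 = 4788; w2·w2 = 500; μ ≈ 4788/500 = 9.5760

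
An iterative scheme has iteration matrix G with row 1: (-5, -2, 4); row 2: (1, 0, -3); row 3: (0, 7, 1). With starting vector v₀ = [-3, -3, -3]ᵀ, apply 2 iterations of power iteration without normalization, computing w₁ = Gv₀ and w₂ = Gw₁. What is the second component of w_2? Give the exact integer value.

81

w1 = Gv₀ = (9, 6, -24)
w2 = Gw1 = (-153, 81, 18)
The requested component of w2 is 81.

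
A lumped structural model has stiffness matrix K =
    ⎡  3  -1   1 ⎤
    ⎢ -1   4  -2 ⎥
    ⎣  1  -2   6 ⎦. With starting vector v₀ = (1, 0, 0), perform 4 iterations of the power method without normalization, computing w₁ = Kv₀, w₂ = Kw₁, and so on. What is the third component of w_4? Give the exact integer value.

w1 = Kv₀ = (3·1 + (-1)·0 + 1·0; (-1)·1 + 4·0 + (-2)·0; 1·1 + (-2)·0 + 6·0) = (3, -1, 1)
w2 = Kw1 = (3·3 + (-1)·(-1) + 1·1; (-1)·3 + 4·(-1) + (-2)·1; 1·3 + (-2)·(-1) + 6·1) = (11, -9, 11)
w3 = Kw2 = (53, -69, 95)
w4 = Kw3 = (323, -519, 761)
The requested component of w4 is 761.

761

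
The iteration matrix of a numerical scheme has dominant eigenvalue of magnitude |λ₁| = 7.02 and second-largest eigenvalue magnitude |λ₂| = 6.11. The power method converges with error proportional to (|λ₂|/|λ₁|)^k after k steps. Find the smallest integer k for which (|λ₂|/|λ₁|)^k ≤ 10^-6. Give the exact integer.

100

|λ₂/λ₁| = 6.11/7.02 = 0.87037
Need k ≥ ln(10^-6) / ln(0.87037) = -13.8155 / -0.1388 ≈ 99.509
Smallest integer k satisfying the bound: 100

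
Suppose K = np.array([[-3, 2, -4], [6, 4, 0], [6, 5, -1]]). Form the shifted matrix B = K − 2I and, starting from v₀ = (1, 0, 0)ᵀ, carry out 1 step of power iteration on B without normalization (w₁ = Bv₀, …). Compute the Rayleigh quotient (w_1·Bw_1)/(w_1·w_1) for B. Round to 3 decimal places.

B = K − 2I has rows (-5, 2, -4); (6, 2, 0); (6, 5, -3)
w1 = Bv₀ = ((-5)·1 + 2·0 + (-4)·0; 6·1 + 2·0 + 0·0; 6·1 + 5·0 + (-3)·0) = (-5, 6, 6)
Bw1 = (13, -18, -18)
w1·Bw1 = -281; w1·w1 = 97; μ ≈ -281/97 = -2.897

μ ≈ -2.897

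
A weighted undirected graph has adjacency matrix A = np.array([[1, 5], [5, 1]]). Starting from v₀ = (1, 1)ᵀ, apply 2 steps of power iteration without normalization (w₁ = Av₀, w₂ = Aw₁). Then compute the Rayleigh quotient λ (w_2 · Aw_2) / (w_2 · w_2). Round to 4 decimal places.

6.0000

w1 = Av₀ = (6, 6)
w2 = Aw1 = (36, 36)
Aw2 = (216, 216)
w2·Aw2 = 36·216 + 36·216 = 15552; w2·w2 = 36·36 + 36·36 = 2592
λ ≈ 15552/2592 = 6.0000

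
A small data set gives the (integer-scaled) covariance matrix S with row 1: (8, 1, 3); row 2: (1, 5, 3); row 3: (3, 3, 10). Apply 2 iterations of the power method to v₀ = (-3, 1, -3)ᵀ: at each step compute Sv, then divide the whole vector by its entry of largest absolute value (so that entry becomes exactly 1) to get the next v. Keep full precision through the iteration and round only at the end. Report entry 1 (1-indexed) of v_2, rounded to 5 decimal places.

0.77778

Sv0 = (-32.000000, -7.000000, -36.000000); divide by -36.000000 → v1 = (0.888889, 0.194444, 1.000000)
Sv1 = (10.305556, 4.861111, 13.250000); divide by 13.250000 → v2 = (0.777778, 0.366876, 1.000000)
Requested entry of v2: -371/-477 = 0.77778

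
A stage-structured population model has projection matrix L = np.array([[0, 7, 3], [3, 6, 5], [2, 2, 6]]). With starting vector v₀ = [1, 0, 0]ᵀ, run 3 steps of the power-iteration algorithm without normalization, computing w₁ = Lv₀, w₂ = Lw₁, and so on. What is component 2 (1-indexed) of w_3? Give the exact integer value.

339

w1 = Lv₀ = (0·1 + 7·0 + 3·0; 3·1 + 6·0 + 5·0; 2·1 + 2·0 + 6·0) = (0, 3, 2)
w2 = Lw1 = (0·0 + 7·3 + 3·2; 3·0 + 6·3 + 5·2; 2·0 + 2·3 + 6·2) = (27, 28, 18)
w3 = Lw2 = (250, 339, 218)
The requested component of w3 is 339.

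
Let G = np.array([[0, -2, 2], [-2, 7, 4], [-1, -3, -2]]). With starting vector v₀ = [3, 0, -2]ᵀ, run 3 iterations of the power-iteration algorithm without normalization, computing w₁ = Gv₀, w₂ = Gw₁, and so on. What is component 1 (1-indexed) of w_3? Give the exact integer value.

260

w1 = Gv₀ = (-4, -14, 1)
w2 = Gw1 = (30, -86, 44)
w3 = Gw2 = (260, -486, 140)
The requested component of w3 is 260.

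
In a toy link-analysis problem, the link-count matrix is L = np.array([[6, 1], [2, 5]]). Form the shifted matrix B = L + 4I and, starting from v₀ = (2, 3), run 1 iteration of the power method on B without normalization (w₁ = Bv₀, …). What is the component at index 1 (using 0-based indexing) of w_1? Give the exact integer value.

31

B = L + 4I has rows (10, 1); (2, 9)
w1 = Bv₀ = (23, 31)
Requested component of w1: 31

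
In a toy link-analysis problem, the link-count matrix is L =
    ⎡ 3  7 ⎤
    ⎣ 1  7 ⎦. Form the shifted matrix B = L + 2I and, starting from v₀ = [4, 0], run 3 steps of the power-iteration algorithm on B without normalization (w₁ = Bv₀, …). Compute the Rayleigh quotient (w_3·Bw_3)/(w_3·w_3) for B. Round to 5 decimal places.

μ ≈ 9.65396

B = L + 2I has rows (5, 7); (1, 9)
w1 = Bv₀ = (5·4 + 7·0; 1·4 + 9·0) = (20, 4)
w2 = Bw1 = (5·20 + 7·4; 1·20 + 9·4) = (128, 56)
w3 = Bw2 = (1032, 632)
Bw3 = (9584, 6720)
w3·Bw3 = 14137728; w3·w3 = 1464448; μ ≈ 14137728/1464448 = 9.65396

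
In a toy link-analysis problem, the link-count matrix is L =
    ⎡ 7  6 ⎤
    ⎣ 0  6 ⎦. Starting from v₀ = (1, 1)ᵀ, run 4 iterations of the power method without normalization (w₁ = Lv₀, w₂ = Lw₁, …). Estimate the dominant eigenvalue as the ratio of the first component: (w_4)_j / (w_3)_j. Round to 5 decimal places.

λ ≈ 8.17285

w1 = Lv₀ = (7·1 + 6·1; 0·1 + 6·1) = (13, 6)
w2 = Lw1 = (7·13 + 6·6; 0·13 + 6·6) = (127, 36)
w3 = Lw2 = (1105, 216)
w4 = Lw3 = (9031, 1296)
Ratio at component: 9031 / 1105 = 8.17285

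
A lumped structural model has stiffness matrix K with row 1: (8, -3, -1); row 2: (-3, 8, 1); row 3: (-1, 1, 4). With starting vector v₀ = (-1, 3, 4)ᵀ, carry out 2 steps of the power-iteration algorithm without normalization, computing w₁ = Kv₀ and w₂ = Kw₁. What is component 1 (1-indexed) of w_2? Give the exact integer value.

w1 = Kv₀ = (-21, 31, 20)
w2 = Kw1 = (-281, 331, 132)
The requested component of w2 is -281.

-281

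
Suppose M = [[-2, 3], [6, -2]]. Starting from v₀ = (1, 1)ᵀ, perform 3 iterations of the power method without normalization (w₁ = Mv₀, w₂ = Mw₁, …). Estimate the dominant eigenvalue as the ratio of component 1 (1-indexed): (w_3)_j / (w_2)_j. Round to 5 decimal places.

w1 = Mv₀ = ((-2)·1 + 3·1; 6·1 + (-2)·1) = (1, 4)
w2 = Mw1 = ((-2)·1 + 3·4; 6·1 + (-2)·4) = (10, -2)
w3 = Mw2 = (-26, 64)
Ratio at component: -26 / 10 = -2.60000

-2.60000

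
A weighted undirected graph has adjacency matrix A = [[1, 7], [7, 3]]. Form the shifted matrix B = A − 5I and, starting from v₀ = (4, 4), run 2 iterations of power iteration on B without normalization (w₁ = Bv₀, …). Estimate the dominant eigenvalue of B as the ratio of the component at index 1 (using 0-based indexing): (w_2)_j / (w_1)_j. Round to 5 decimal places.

μ ≈ 2.20000

B = A − 5I has rows (-4, 7); (7, -2)
w1 = Bv₀ = ((-4)·4 + 7·4; 7·4 + (-2)·4) = (12, 20)
w2 = Bw1 = ((-4)·12 + 7·20; 7·12 + (-2)·20) = (92, 44)
Ratio: 44/20 = 2.20000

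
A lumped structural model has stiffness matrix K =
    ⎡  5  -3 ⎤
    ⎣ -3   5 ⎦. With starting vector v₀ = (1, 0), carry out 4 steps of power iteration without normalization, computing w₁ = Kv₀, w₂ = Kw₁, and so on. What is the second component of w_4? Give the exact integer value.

-2040

w1 = Kv₀ = (5·1 + (-3)·0; (-3)·1 + 5·0) = (5, -3)
w2 = Kw1 = (5·5 + (-3)·(-3); (-3)·5 + 5·(-3)) = (34, -30)
w3 = Kw2 = (260, -252)
w4 = Kw3 = (2056, -2040)
The requested component of w4 is -2040.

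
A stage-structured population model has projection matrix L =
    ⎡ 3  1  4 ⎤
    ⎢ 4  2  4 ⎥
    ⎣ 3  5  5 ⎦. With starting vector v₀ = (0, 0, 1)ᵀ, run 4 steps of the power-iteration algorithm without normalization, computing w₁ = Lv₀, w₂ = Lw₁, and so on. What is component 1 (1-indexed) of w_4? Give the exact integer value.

4052

w1 = Lv₀ = (3·0 + 1·0 + 4·1; 4·0 + 2·0 + 4·1; 3·0 + 5·0 + 5·1) = (4, 4, 5)
w2 = Lw1 = (3·4 + 1·4 + 4·5; 4·4 + 2·4 + 4·5; 3·4 + 5·4 + 5·5) = (36, 44, 57)
w3 = Lw2 = (380, 460, 613)
w4 = Lw3 = (4052, 4892, 6505)
The requested component of w4 is 4052.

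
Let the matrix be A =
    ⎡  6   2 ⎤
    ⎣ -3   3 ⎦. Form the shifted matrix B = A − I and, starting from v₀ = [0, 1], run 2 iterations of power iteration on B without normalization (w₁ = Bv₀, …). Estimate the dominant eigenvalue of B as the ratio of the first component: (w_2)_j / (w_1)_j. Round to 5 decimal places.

B = A − I has rows (5, 2); (-3, 2)
w1 = Bv₀ = (5·0 + 2·1; (-3)·0 + 2·1) = (2, 2)
w2 = Bw1 = (5·2 + 2·2; (-3)·2 + 2·2) = (14, -2)
Ratio: 14/2 = 7.00000

7.00000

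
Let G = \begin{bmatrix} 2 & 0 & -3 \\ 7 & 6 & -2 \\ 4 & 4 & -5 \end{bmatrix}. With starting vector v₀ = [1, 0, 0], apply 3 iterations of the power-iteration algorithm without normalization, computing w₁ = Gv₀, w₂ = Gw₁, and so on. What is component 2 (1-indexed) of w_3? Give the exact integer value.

w1 = Gv₀ = (2, 7, 4)
w2 = Gw1 = (-8, 48, 16)
w3 = Gw2 = (-64, 200, 80)
The requested component of w3 is 200.

200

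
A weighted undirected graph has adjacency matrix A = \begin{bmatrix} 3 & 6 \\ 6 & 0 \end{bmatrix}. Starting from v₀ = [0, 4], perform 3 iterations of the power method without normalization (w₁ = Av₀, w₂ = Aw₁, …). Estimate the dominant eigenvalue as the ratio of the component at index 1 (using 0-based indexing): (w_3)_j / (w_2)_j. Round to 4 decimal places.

w1 = Av₀ = (24, 0)
w2 = Aw1 = (72, 144)
w3 = Aw2 = (1080, 432)
Ratio at component: 432 / 144 = 3.0000

λ ≈ 3.0000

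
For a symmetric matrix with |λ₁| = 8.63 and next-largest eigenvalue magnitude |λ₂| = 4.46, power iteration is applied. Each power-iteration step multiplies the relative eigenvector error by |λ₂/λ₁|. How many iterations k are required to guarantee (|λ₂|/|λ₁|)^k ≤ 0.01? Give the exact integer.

7

|λ₂/λ₁| = 4.46/8.63 = 0.51680
Need k ≥ ln(0.01) / ln(0.51680) = -4.6052 / -0.6601 ≈ 6.977
Smallest integer k satisfying the bound: 7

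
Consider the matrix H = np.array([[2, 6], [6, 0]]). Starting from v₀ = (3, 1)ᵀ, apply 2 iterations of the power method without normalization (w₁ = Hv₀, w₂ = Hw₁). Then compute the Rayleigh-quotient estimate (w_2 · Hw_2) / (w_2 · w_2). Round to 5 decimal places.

w1 = Hv₀ = (2·3 + 6·1; 6·3 + 0·1) = (12, 18)
w2 = Hw1 = (2·12 + 6·18; 6·12 + 0·18) = (132, 72)
Hw2 = (696, 792)
w2·Hw2 = 132·696 + 72·792 = 148896; w2·w2 = 132·132 + 72·72 = 22608
λ ≈ 148896/22608 = 6.58599

λ ≈ 6.58599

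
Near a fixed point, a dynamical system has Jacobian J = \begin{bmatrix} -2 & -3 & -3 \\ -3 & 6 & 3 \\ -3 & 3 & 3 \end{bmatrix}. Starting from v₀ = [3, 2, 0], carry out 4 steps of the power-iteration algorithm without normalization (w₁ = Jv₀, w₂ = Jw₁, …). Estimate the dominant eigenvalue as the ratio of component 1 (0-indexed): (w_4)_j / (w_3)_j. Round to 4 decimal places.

w1 = Jv₀ = ((-2)·3 + (-3)·2 + (-3)·0; (-3)·3 + 6·2 + 3·0; (-3)·3 + 3·2 + 3·0) = (-12, 3, -3)
w2 = Jw1 = ((-2)·(-12) + (-3)·3 + (-3)·(-3); (-3)·(-12) + 6·3 + 3·(-3); (-3)·(-12) + 3·3 + 3·(-3)) = (24, 45, 36)
w3 = Jw2 = (-291, 306, 171)
w4 = Jw3 = (-849, 3222, 2304)
Ratio at component: 3222 / 306 = 10.5294

λ ≈ 10.5294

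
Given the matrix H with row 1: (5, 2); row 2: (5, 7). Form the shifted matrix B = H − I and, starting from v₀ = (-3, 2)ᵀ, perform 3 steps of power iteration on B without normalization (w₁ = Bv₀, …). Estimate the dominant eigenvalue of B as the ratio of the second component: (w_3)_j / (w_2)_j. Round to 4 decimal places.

9.2759

B = H − I has rows (4, 2); (5, 6)
w1 = Bv₀ = (-8, -3)
w2 = Bw1 = (-38, -58)
w3 = Bw2 = (-268, -538)
Ratio: -538/-58 = 9.2759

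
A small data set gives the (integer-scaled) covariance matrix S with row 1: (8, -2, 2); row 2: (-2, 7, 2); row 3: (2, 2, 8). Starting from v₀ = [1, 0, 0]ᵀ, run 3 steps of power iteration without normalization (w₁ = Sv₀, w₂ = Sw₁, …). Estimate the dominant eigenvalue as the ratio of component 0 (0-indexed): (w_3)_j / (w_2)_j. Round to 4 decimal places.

9.5000

w1 = Sv₀ = (8·1 + (-2)·0 + 2·0; (-2)·1 + 7·0 + 2·0; 2·1 + 2·0 + 8·0) = (8, -2, 2)
w2 = Sw1 = (8·8 + (-2)·(-2) + 2·2; (-2)·8 + 7·(-2) + 2·2; 2·8 + 2·(-2) + 8·2) = (72, -26, 28)
w3 = Sw2 = (684, -270, 316)
Ratio at component: 684 / 72 = 9.5000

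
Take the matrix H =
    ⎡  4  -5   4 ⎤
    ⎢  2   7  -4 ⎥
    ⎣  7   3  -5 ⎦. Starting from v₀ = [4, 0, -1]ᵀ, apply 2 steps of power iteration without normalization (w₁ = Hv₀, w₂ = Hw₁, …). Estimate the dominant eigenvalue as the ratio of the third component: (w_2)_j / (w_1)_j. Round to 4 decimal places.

w1 = Hv₀ = (4·4 + (-5)·0 + 4·(-1); 2·4 + 7·0 + (-4)·(-1); 7·4 + 3·0 + (-5)·(-1)) = (12, 12, 33)
w2 = Hw1 = (4·12 + (-5)·12 + 4·33; 2·12 + 7·12 + (-4)·33; 7·12 + 3·12 + (-5)·33) = (120, -24, -45)
Ratio at component: -45 / 33 = -1.3636

λ ≈ -1.3636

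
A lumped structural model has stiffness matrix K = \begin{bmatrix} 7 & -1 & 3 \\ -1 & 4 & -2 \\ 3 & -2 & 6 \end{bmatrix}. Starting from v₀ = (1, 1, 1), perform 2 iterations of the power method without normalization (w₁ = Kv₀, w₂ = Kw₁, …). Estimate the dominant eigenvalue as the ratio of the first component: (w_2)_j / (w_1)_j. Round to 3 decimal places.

9.222

w1 = Kv₀ = (7·1 + (-1)·1 + 3·1; (-1)·1 + 4·1 + (-2)·1; 3·1 + (-2)·1 + 6·1) = (9, 1, 7)
w2 = Kw1 = (7·9 + (-1)·1 + 3·7; (-1)·9 + 4·1 + (-2)·7; 3·9 + (-2)·1 + 6·7) = (83, -19, 67)
Ratio at component: 83 / 9 = 9.222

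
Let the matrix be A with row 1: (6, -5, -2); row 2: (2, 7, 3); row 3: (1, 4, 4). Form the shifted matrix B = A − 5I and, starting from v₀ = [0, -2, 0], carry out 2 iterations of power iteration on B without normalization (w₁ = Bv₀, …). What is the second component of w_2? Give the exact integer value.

B = A − 5I has rows (1, -5, -2); (2, 2, 3); (1, 4, -1)
w1 = Bv₀ = (1·0 + (-5)·(-2) + (-2)·0; 2·0 + 2·(-2) + 3·0; 1·0 + 4·(-2) + (-1)·0) = (10, -4, -8)
w2 = Bw1 = (1·10 + (-5)·(-4) + (-2)·(-8); 2·10 + 2·(-4) + 3·(-8); 1·10 + 4·(-4) + (-1)·(-8)) = (46, -12, 2)
Requested component of w2: -12

-12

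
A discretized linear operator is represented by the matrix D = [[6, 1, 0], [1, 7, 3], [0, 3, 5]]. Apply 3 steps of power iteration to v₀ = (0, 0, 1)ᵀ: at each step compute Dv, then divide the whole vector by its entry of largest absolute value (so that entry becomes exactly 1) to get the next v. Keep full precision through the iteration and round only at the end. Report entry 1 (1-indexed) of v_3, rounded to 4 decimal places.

Dv0 = (0.00000, 3.00000, 5.00000); divide by 5.00000 → v1 = (0.00000, 0.60000, 1.00000)
Dv1 = (0.60000, 7.20000, 6.80000); divide by 7.20000 → v2 = (0.08333, 1.00000, 0.94444)
Dv2 = (1.50000, 9.91667, 7.72222); divide by 9.91667 → v3 = (0.15126, 1.00000, 0.77871)
Requested entry of v3: 54/357 = 0.1513

0.1513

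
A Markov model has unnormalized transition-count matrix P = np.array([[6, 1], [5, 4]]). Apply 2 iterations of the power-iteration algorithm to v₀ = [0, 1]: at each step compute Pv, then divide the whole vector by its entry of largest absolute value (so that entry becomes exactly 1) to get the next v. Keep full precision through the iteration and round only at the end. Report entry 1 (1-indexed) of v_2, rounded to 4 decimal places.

0.4762

Pv0 = (1.00000, 4.00000); divide by 4.00000 → v1 = (0.25000, 1.00000)
Pv1 = (2.50000, 5.25000); divide by 5.25000 → v2 = (0.47619, 1.00000)
Requested entry of v2: 10/21 = 0.4762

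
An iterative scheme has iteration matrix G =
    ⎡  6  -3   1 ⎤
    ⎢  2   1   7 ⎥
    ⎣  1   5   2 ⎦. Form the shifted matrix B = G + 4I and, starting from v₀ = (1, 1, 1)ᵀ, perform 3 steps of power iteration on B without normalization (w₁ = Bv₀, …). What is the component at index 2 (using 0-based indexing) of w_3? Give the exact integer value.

B = G + 4I has rows (10, -3, 1); (2, 5, 7); (1, 5, 6)
w1 = Bv₀ = (10·1 + (-3)·1 + 1·1; 2·1 + 5·1 + 7·1; 1·1 + 5·1 + 6·1) = (8, 14, 12)
w2 = Bw1 = (10·8 + (-3)·14 + 1·12; 2·8 + 5·14 + 7·12; 1·8 + 5·14 + 6·12) = (50, 170, 150)
w3 = Bw2 = (140, 2000, 1800)
Requested component of w3: 1800

1800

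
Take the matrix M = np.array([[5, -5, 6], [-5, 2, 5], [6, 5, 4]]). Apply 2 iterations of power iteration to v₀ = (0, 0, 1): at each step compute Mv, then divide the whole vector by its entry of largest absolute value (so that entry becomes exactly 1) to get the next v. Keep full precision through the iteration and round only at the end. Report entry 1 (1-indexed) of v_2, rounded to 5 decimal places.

0.37662

Mv0 = (6.000000, 5.000000, 4.000000); divide by 6.000000 → v1 = (1.000000, 0.833333, 0.666667)
Mv1 = (4.833333, 0.000000, 12.833333); divide by 12.833333 → v2 = (0.376623, 0.000000, 1.000000)
Requested entry of v2: 29/77 = 0.37662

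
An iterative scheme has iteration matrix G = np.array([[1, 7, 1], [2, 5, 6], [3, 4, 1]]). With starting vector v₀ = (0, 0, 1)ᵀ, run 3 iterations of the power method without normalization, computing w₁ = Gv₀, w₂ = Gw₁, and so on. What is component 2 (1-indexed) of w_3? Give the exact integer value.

446

w1 = Gv₀ = (1·0 + 7·0 + 1·1; 2·0 + 5·0 + 6·1; 3·0 + 4·0 + 1·1) = (1, 6, 1)
w2 = Gw1 = (1·1 + 7·6 + 1·1; 2·1 + 5·6 + 6·1; 3·1 + 4·6 + 1·1) = (44, 38, 28)
w3 = Gw2 = (338, 446, 312)
The requested component of w3 is 446.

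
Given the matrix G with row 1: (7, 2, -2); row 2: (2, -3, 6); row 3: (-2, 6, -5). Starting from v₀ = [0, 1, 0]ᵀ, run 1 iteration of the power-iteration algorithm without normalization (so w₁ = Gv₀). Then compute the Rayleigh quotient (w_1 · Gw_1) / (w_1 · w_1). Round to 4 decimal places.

λ ≈ -9.5306

w1 = Gv₀ = (2, -3, 6)
Gw1 = (-4, 49, -52)
w1·Gw1 = 2·(-4) + (-3)·49 + 6·(-52) = -467; w1·w1 = 2·2 + (-3)·(-3) + 6·6 = 49
λ ≈ -467/49 = -9.5306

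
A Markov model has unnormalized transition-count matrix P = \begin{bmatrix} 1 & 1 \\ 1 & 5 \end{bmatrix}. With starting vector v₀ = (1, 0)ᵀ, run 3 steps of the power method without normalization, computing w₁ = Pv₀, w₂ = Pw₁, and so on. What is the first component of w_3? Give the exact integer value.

w1 = Pv₀ = (1·1 + 1·0; 1·1 + 5·0) = (1, 1)
w2 = Pw1 = (1·1 + 1·1; 1·1 + 5·1) = (2, 6)
w3 = Pw2 = (8, 32)
The requested component of w3 is 8.

8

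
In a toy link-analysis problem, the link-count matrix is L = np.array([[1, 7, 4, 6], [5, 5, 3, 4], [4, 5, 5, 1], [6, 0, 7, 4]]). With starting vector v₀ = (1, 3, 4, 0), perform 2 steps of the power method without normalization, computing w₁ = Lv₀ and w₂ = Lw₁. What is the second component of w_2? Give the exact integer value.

w1 = Lv₀ = (1·1 + 7·3 + 4·4 + 6·0; 5·1 + 5·3 + 3·4 + 4·0; 4·1 + 5·3 + 5·4 + 1·0; 6·1 + 0·3 + 7·4 + 4·0) = (38, 32, 39, 34)
w2 = Lw1 = (1·38 + 7·32 + 4·39 + 6·34; 5·38 + 5·32 + 3·39 + 4·34; 4·38 + 5·32 + 5·39 + 1·34; 6·38 + 0·32 + 7·39 + 4·34) = (622, 603, 541, 637)
The requested component of w2 is 603.

603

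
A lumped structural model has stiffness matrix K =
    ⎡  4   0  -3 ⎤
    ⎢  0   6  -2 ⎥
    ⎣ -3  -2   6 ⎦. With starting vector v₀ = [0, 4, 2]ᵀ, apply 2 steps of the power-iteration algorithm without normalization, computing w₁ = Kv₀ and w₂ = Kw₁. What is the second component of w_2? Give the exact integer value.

112

w1 = Kv₀ = (4·0 + 0·4 + (-3)·2; 0·0 + 6·4 + (-2)·2; (-3)·0 + (-2)·4 + 6·2) = (-6, 20, 4)
w2 = Kw1 = (4·(-6) + 0·20 + (-3)·4; 0·(-6) + 6·20 + (-2)·4; (-3)·(-6) + (-2)·20 + 6·4) = (-36, 112, 2)
The requested component of w2 is 112.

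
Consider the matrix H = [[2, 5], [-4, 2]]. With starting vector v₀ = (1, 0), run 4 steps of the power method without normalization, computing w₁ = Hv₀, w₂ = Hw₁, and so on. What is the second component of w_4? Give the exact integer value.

w1 = Hv₀ = (2·1 + 5·0; (-4)·1 + 2·0) = (2, -4)
w2 = Hw1 = (2·2 + 5·(-4); (-4)·2 + 2·(-4)) = (-16, -16)
w3 = Hw2 = (-112, 32)
w4 = Hw3 = (-64, 512)
The requested component of w4 is 512.

512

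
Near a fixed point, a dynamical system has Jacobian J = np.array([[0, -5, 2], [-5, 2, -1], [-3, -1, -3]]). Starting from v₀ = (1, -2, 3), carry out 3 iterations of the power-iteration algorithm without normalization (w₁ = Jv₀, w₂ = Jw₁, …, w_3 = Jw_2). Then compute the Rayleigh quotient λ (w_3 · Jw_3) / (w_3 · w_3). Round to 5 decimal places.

5.73087

w1 = Jv₀ = (16, -12, -10)
w2 = Jw1 = (40, -94, -6)
w3 = Jw2 = (458, -382, -8)
Jw3 = (1894, -3046, -968)
w3·Jw3 = 458·1894 + (-382)·(-3046) + (-8)·(-968) = 2038768; w3·w3 = 458·458 + (-382)·(-382) + (-8)·(-8) = 355752
λ ≈ 2038768/355752 = 5.73087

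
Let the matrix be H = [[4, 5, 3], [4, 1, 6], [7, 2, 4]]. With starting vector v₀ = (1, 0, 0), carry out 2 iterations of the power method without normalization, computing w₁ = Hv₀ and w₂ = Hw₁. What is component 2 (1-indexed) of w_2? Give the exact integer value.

w1 = Hv₀ = (4·1 + 5·0 + 3·0; 4·1 + 1·0 + 6·0; 7·1 + 2·0 + 4·0) = (4, 4, 7)
w2 = Hw1 = (4·4 + 5·4 + 3·7; 4·4 + 1·4 + 6·7; 7·4 + 2·4 + 4·7) = (57, 62, 64)
The requested component of w2 is 62.

62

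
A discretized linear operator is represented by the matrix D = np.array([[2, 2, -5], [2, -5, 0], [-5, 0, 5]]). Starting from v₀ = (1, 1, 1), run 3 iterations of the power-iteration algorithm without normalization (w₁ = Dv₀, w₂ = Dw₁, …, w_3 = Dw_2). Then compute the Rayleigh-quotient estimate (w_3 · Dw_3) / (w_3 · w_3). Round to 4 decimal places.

w1 = Dv₀ = (2·1 + 2·1 + (-5)·1; 2·1 + (-5)·1 + 0·1; (-5)·1 + 0·1 + 5·1) = (-1, -3, 0)
w2 = Dw1 = (2·(-1) + 2·(-3) + (-5)·0; 2·(-1) + (-5)·(-3) + 0·0; (-5)·(-1) + 0·(-3) + 5·0) = (-8, 13, 5)
w3 = Dw2 = (-15, -81, 65)
Dw3 = (-517, 375, 400)
w3·Dw3 = (-15)·(-517) + (-81)·375 + 65·400 = 3380; w3·w3 = (-15)·(-15) + (-81)·(-81) + 65·65 = 11011
λ ≈ 3380/11011 = 0.3070

0.3070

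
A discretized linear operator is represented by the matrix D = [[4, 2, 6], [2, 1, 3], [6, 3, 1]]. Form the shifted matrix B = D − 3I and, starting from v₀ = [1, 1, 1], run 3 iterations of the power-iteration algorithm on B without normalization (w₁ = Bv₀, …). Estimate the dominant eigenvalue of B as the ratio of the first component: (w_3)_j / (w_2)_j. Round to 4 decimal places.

7.3158

B = D − 3I has rows (1, 2, 6); (2, -2, 3); (6, 3, -2)
w1 = Bv₀ = (1·1 + 2·1 + 6·1; 2·1 + (-2)·1 + 3·1; 6·1 + 3·1 + (-2)·1) = (9, 3, 7)
w2 = Bw1 = (1·9 + 2·3 + 6·7; 2·9 + (-2)·3 + 3·7; 6·9 + 3·3 + (-2)·7) = (57, 33, 49)
w3 = Bw2 = (417, 195, 343)
Ratio: 417/57 = 7.3158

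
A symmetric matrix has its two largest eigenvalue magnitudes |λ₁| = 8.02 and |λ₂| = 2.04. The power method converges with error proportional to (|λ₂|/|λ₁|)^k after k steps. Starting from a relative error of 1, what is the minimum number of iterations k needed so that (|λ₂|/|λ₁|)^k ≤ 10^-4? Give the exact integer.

7

|λ₂/λ₁| = 2.04/8.02 = 0.25436
Need k ≥ ln(10^-4) / ln(0.25436) = -9.2103 / -1.3690 ≈ 6.728
Smallest integer k satisfying the bound: 7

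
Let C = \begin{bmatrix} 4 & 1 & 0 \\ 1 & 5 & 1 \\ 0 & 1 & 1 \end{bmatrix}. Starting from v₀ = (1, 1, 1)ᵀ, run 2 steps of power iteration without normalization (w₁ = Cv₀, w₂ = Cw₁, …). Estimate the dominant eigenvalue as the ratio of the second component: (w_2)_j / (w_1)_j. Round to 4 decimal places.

6.0000

w1 = Cv₀ = (4·1 + 1·1 + 0·1; 1·1 + 5·1 + 1·1; 0·1 + 1·1 + 1·1) = (5, 7, 2)
w2 = Cw1 = (4·5 + 1·7 + 0·2; 1·5 + 5·7 + 1·2; 0·5 + 1·7 + 1·2) = (27, 42, 9)
Ratio at component: 42 / 7 = 6.0000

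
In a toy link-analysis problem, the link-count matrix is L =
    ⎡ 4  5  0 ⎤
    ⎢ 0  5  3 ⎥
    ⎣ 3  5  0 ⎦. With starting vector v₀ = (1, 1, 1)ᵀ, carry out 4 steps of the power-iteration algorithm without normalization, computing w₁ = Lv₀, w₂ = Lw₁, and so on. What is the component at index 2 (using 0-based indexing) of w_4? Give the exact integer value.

w1 = Lv₀ = (4·1 + 5·1 + 0·1; 0·1 + 5·1 + 3·1; 3·1 + 5·1 + 0·1) = (9, 8, 8)
w2 = Lw1 = (4·9 + 5·8 + 0·8; 0·9 + 5·8 + 3·8; 3·9 + 5·8 + 0·8) = (76, 64, 67)
w3 = Lw2 = (624, 521, 548)
w4 = Lw3 = (5101, 4249, 4477)
The requested component of w4 is 4477.

4477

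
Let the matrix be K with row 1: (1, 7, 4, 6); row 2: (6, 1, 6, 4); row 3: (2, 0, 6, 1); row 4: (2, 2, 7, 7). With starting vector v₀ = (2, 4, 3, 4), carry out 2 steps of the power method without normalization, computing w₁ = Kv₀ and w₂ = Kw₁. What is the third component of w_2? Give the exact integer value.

w1 = Kv₀ = (66, 50, 26, 61)
w2 = Kw1 = (886, 846, 349, 841)
The requested component of w2 is 349.

349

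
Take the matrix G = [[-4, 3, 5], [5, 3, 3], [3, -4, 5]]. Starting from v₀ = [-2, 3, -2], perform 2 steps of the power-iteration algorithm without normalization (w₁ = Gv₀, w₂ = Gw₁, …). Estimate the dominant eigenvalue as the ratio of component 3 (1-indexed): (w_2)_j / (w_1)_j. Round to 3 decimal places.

λ ≈ 3.250

w1 = Gv₀ = (7, -7, -28)
w2 = Gw1 = (-189, -70, -91)
Ratio at component: -91 / -28 = 3.250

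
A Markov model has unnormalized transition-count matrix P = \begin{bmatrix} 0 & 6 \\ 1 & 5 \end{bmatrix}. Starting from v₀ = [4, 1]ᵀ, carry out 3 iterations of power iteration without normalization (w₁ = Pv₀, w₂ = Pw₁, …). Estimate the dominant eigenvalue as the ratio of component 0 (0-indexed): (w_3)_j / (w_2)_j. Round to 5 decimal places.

5.66667

w1 = Pv₀ = (0·4 + 6·1; 1·4 + 5·1) = (6, 9)
w2 = Pw1 = (0·6 + 6·9; 1·6 + 5·9) = (54, 51)
w3 = Pw2 = (306, 309)
Ratio at component: 306 / 54 = 5.66667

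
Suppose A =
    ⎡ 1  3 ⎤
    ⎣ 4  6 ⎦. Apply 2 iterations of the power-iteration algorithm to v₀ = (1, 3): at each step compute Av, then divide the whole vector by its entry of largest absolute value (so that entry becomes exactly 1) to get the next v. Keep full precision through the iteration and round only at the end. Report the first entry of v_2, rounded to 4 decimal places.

Av0 = (10.00000, 22.00000); divide by 22.00000 → v1 = (0.45455, 1.00000)
Av1 = (3.45455, 7.81818); divide by 7.81818 → v2 = (0.44186, 1.00000)
Requested entry of v2: 76/172 = 0.4419

0.4419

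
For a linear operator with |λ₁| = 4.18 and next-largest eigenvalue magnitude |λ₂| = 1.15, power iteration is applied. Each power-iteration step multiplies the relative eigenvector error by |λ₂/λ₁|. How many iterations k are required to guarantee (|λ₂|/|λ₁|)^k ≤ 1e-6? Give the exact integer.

|λ₂/λ₁| = 1.15/4.18 = 0.27512
Need k ≥ ln(1e-6) / ln(0.27512) = -13.8155 / -1.2905 ≈ 10.705
Smallest integer k satisfying the bound: 11

11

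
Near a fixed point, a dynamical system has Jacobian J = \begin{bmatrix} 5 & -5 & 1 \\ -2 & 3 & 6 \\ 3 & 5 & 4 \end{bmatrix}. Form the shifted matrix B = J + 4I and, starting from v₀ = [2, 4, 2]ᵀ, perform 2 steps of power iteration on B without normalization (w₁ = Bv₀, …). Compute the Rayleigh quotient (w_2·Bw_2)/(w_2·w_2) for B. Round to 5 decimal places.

B = J + 4I has rows (9, -5, 1); (-2, 7, 6); (3, 5, 8)
w1 = Bv₀ = (9·2 + (-5)·4 + 1·2; (-2)·2 + 7·4 + 6·2; 3·2 + 5·4 + 8·2) = (0, 36, 42)
w2 = Bw1 = (9·0 + (-5)·36 + 1·42; (-2)·0 + 7·36 + 6·42; 3·0 + 5·36 + 8·42) = (-138, 504, 516)
Bw2 = (-3246, 6900, 6234)
w2·Bw2 = 7142292; w2·w2 = 539316; μ ≈ 7142292/539316 = 13.24324

μ ≈ 13.24324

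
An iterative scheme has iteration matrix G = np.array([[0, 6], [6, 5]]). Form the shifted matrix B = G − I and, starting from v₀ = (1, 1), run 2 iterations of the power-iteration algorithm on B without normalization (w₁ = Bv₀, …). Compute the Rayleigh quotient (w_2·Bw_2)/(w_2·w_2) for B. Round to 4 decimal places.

B = G − I has rows (-1, 6); (6, 4)
w1 = Bv₀ = ((-1)·1 + 6·1; 6·1 + 4·1) = (5, 10)
w2 = Bw1 = ((-1)·5 + 6·10; 6·5 + 4·10) = (55, 70)
Bw2 = (365, 610)
w2·Bw2 = 62775; w2·w2 = 7925; μ ≈ 62775/7925 = 7.9211

μ ≈ 7.9211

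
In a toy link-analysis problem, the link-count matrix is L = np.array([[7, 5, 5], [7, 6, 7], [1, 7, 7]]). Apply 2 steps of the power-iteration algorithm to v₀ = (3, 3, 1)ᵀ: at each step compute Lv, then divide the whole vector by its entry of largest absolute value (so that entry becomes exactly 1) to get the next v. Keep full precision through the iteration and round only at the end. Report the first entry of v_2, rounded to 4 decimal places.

0.8615

Lv0 = (41.00000, 46.00000, 31.00000); divide by 46.00000 → v1 = (0.89130, 1.00000, 0.67391)
Lv1 = (14.60870, 16.95652, 12.60870); divide by 16.95652 → v2 = (0.86154, 1.00000, 0.74359)
Requested entry of v2: 672/780 = 0.8615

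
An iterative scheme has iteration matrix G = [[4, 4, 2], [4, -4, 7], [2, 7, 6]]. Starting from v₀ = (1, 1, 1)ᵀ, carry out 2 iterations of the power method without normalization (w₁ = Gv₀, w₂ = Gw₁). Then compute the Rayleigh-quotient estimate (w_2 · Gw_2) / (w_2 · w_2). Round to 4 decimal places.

λ ≈ 11.3197

w1 = Gv₀ = (10, 7, 15)
w2 = Gw1 = (98, 117, 159)
Gw2 = (1178, 1037, 1969)
w2·Gw2 = 98·1178 + 117·1037 + 159·1969 = 549844; w2·w2 = 98·98 + 117·117 + 159·159 = 48574
λ ≈ 549844/48574 = 11.3197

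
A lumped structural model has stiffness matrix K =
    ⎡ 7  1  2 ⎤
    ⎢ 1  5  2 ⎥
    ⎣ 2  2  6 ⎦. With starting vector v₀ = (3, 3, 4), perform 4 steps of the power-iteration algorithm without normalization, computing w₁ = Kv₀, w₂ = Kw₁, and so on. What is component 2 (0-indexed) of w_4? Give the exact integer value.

29240

w1 = Kv₀ = (7·3 + 1·3 + 2·4; 1·3 + 5·3 + 2·4; 2·3 + 2·3 + 6·4) = (32, 26, 36)
w2 = Kw1 = (7·32 + 1·26 + 2·36; 1·32 + 5·26 + 2·36; 2·32 + 2·26 + 6·36) = (322, 234, 332)
w3 = Kw2 = (3152, 2156, 3104)
w4 = Kw3 = (30428, 20140, 29240)
The requested component of w4 is 29240.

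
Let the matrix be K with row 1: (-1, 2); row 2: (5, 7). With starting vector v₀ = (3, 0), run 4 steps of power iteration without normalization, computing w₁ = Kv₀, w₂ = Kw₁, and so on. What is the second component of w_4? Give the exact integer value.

6300

w1 = Kv₀ = ((-1)·3 + 2·0; 5·3 + 7·0) = (-3, 15)
w2 = Kw1 = ((-1)·(-3) + 2·15; 5·(-3) + 7·15) = (33, 90)
w3 = Kw2 = (147, 795)
w4 = Kw3 = (1443, 6300)
The requested component of w4 is 6300.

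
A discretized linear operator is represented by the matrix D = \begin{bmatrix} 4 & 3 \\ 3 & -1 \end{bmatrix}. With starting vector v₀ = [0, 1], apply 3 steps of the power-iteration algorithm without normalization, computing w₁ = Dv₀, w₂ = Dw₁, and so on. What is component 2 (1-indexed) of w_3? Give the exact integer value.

w1 = Dv₀ = (3, -1)
w2 = Dw1 = (9, 10)
w3 = Dw2 = (66, 17)
The requested component of w3 is 17.

17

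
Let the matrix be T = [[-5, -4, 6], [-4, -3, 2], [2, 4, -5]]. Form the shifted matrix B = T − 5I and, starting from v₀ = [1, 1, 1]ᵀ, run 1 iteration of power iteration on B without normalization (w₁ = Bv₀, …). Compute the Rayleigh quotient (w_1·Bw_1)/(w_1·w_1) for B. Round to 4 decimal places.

μ ≈ -9.6889

B = T − 5I has rows (-10, -4, 6); (-4, -8, 2); (2, 4, -10)
w1 = Bv₀ = ((-10)·1 + (-4)·1 + 6·1; (-4)·1 + (-8)·1 + 2·1; 2·1 + 4·1 + (-10)·1) = (-8, -10, -4)
Bw1 = (96, 104, -16)
w1·Bw1 = -1744; w1·w1 = 180; μ ≈ -1744/180 = -9.6889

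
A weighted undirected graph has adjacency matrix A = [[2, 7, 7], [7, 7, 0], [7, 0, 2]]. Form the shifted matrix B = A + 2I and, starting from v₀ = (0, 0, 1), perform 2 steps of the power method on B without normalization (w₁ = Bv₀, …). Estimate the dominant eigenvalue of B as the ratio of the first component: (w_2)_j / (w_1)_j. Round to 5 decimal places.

μ ≈ 8.00000

B = A + 2I has rows (4, 7, 7); (7, 9, 0); (7, 0, 4)
w1 = Bv₀ = (4·0 + 7·0 + 7·1; 7·0 + 9·0 + 0·1; 7·0 + 0·0 + 4·1) = (7, 0, 4)
w2 = Bw1 = (4·7 + 7·0 + 7·4; 7·7 + 9·0 + 0·4; 7·7 + 0·0 + 4·4) = (56, 49, 65)
Ratio: 56/7 = 8.00000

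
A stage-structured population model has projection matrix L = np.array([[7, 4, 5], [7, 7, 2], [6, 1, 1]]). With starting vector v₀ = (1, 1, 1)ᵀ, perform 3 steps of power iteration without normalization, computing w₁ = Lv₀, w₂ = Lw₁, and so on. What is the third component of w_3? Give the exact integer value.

w1 = Lv₀ = (16, 16, 8)
w2 = Lw1 = (216, 240, 120)
w3 = Lw2 = (3072, 3432, 1656)
The requested component of w3 is 1656.

1656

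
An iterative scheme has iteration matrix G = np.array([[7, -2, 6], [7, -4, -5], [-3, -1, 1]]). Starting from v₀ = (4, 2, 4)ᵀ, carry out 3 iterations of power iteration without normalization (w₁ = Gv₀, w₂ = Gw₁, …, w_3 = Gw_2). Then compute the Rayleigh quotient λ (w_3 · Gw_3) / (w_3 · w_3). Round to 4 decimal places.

2.0808

w1 = Gv₀ = (48, 0, -10)
w2 = Gw1 = (276, 386, -154)
w3 = Gw2 = (236, 1158, -1368)
Gw3 = (-8872, 3860, -3234)
w3·Gw3 = 236·(-8872) + 1158·3860 + (-1368)·(-3234) = 6800200; w3·w3 = 236·236 + 1158·1158 + (-1368)·(-1368) = 3268084
λ ≈ 6800200/3268084 = 2.0808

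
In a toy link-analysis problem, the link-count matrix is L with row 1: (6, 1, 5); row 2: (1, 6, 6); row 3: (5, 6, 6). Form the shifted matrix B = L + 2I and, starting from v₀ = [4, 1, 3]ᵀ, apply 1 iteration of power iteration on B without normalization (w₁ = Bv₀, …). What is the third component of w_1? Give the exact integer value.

50

B = L + 2I has rows (8, 1, 5); (1, 8, 6); (5, 6, 8)
w1 = Bv₀ = (48, 30, 50)
Requested component of w1: 50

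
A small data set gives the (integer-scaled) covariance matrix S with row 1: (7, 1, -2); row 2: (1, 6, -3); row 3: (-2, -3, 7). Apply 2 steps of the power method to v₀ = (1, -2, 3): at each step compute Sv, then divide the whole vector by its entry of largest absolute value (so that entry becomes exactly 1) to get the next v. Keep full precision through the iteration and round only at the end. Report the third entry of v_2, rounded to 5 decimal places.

Sv0 = (-1.000000, -20.000000, 25.000000); divide by 25.000000 → v1 = (-0.040000, -0.800000, 1.000000)
Sv1 = (-3.080000, -7.840000, 9.480000); divide by 9.480000 → v2 = (-0.324895, -0.827004, 1.000000)
Requested entry of v2: 237/237 = 1.00000

1.00000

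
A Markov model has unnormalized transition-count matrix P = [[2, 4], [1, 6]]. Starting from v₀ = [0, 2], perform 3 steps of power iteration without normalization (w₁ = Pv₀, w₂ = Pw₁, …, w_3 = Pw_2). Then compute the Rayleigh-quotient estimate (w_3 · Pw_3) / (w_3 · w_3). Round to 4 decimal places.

λ ≈ 6.8371

w1 = Pv₀ = (2·0 + 4·2; 1·0 + 6·2) = (8, 12)
w2 = Pw1 = (2·8 + 4·12; 1·8 + 6·12) = (64, 80)
w3 = Pw2 = (448, 544)
Pw3 = (3072, 3712)
w3·Pw3 = 448·3072 + 544·3712 = 3395584; w3·w3 = 448·448 + 544·544 = 496640
λ ≈ 3395584/496640 = 6.8371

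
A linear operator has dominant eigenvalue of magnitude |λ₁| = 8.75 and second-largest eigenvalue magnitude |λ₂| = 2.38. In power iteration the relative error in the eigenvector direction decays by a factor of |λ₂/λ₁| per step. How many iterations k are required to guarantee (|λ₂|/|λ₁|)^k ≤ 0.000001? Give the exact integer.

11

|λ₂/λ₁| = 2.38/8.75 = 0.27200
Need k ≥ ln(0.000001) / ln(0.27200) = -13.8155 / -1.3020 ≈ 10.611
Smallest integer k satisfying the bound: 11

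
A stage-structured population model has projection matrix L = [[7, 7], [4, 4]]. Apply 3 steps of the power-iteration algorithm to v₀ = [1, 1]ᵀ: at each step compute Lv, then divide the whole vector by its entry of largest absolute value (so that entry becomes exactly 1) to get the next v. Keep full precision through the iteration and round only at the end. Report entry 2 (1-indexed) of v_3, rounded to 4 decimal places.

0.5714

Lv0 = (14.00000, 8.00000); divide by 14.00000 → v1 = (1.00000, 0.57143)
Lv1 = (11.00000, 6.28571); divide by 11.00000 → v2 = (1.00000, 0.57143)
Lv2 = (11.00000, 6.28571); divide by 11.00000 → v3 = (1.00000, 0.57143)
Requested entry of v3: 968/1694 = 0.5714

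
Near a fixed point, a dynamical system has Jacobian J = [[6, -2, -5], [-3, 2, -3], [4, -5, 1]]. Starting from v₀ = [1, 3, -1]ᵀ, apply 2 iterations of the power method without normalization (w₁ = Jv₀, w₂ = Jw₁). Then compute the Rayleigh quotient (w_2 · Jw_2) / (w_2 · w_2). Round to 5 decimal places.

λ ≈ 4.41687

w1 = Jv₀ = (6·1 + (-2)·3 + (-5)·(-1); (-3)·1 + 2·3 + (-3)·(-1); 4·1 + (-5)·3 + 1·(-1)) = (5, 6, -12)
w2 = Jw1 = (6·5 + (-2)·6 + (-5)·(-12); (-3)·5 + 2·6 + (-3)·(-12); 4·5 + (-5)·6 + 1·(-12)) = (78, 33, -22)
Jw2 = (512, -102, 125)
w2·Jw2 = 78·512 + 33·(-102) + (-22)·125 = 33820; w2·w2 = 78·78 + 33·33 + (-22)·(-22) = 7657
λ ≈ 33820/7657 = 4.41687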